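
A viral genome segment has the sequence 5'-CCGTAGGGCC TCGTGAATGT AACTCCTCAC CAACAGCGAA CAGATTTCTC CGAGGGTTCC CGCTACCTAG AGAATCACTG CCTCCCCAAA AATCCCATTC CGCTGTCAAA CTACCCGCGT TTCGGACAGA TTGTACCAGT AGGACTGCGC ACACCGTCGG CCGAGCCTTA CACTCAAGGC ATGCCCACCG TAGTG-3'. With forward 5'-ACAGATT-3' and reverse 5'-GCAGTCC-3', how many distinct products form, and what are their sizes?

Two products: 109 bp, 23 bp

The forward primer ACAGATT matches the top strand at positions 40–46, 126–132.
The reverse primer's reverse complement is GGACTGC, matching at positions 142–148.
Each forward site pairs with the reverse site to give a product ending at position 148: sizes 109, 23 bp.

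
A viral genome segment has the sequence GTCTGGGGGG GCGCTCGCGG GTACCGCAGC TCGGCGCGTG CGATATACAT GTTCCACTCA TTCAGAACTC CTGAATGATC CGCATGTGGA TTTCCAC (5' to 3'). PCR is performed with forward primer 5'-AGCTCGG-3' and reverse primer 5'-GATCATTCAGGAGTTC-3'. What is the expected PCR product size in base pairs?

53 bp

Forward primer AGCTCGG is found on the top strand at positions 28–34.
Reverse complement of the reverse primer: GAACTCCTGAATGATC. This occurs on the top strand at positions 65–80.
The product runs from position 28 to position 80, so its length is 80 − 28 + 1 = 53 bp.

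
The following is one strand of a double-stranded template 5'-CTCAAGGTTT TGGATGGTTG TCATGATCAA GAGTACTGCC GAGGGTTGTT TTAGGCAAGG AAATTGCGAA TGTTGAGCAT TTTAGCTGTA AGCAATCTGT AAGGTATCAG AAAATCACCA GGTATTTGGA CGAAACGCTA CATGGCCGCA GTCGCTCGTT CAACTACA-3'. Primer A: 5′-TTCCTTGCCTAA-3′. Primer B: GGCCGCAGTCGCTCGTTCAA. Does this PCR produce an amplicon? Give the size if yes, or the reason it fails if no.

No product — the primers' 3' ends point away from each other.

Primer A (TTCCTTGCCTAA) has reverse complement TTAGGCAAGGAA, which matches the top strand at positions 51–62; primer A anneals to the top strand there with its 3' end pointing upstream toward position 51.
Primer B (GGCCGCAGTCGCTCGTTCAA) matches the top strand directly at positions 144–163; it anneals to the bottom strand with its 3' end pointing downstream toward position 163.
The 3' ends diverge (primer A extends toward position 1, primer B toward position 168), so the primers never converge on a shared product.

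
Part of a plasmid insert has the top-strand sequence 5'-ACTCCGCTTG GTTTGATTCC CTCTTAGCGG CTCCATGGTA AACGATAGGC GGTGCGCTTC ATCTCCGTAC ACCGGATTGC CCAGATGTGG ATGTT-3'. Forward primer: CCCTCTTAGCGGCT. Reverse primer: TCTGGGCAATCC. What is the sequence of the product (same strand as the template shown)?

Scanning the template, CCCTCTTAGCGGCT occurs at positions 19–32; this primer anneals to the bottom strand there with its 3' end pointing downstream.
Reverse complement of the reverse primer: GGATTGCCCAGA. This occurs on the top strand at positions 74–85.
The product is the template from position 19 through 85 (67 bp).

5'-CCCTCTTAGCGGCTCCATGGTAAACGATAGGCGGTGCGCTTCATCTCCGTACACCGGATTGCCCAGA-3'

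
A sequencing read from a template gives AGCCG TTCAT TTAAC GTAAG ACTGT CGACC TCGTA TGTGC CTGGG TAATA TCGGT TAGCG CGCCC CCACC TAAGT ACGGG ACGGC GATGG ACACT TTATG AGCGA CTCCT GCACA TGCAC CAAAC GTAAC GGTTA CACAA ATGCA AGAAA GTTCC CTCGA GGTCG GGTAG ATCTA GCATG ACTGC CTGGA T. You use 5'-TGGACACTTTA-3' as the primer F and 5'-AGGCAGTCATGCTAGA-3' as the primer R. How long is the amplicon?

Scanning the template, TGGACACTTTA occurs at positions 88–98; this primer anneals to the bottom strand there with its 3' end pointing downstream.
The reverse primer's reverse complement is TCTAGCATGACTGCCT, which matches the template at positions 172–187.
The product runs from position 88 to position 187, so its length is 187 − 88 + 1 = 100 bp.

100 bp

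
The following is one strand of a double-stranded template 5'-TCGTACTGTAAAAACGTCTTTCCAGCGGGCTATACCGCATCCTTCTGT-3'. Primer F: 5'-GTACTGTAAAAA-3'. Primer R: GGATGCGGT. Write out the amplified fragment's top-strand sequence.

5'-GTACTGTAAAAACGTCTTTCCAGCGGGCTATACCGCATCC-3'

Scanning the template, GTACTGTAAAAA occurs at positions 3–14; this primer anneals to the bottom strand there with its 3' end pointing downstream.
The reverse primer's reverse complement is ACCGCATCC, which matches the template at positions 34–42.
The product is the template from position 3 through 42 (40 bp).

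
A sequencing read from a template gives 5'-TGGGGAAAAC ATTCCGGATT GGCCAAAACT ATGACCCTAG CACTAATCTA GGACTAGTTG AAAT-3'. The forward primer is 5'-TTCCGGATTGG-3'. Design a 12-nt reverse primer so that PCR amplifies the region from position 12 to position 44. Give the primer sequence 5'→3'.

5'-AGTGCTAGGGTC-3'

The product's 3' end on the top strand is position 44.
The reverse primer anneals to the top strand over positions 33–44, i.e. to GACCCTAGCACT.
Its sequence written 5'→3' is the reverse complement: AGTGCTAGGGTC.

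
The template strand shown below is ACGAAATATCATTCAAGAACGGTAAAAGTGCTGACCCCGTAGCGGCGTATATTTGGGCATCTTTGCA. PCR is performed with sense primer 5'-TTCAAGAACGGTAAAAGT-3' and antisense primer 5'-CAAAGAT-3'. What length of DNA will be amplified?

The forward primer matches the template at positions 12–29.
The reverse primer's reverse complement is ATCTTTG, which matches the template at positions 59–65.
Amplicon spans positions 12–65: 54 bp.

54 bp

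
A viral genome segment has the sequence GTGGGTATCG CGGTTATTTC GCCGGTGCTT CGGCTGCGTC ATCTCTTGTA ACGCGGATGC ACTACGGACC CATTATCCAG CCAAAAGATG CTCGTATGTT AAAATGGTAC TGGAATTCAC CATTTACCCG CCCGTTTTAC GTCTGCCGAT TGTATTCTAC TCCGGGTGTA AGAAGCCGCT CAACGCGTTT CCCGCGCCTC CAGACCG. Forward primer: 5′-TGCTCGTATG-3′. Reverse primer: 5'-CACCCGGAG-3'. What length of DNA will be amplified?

80 bp

The forward primer matches the template at positions 89–98.
Reverse complement of the reverse primer: CTCCGGGTG. This occurs on the top strand at positions 160–168.
Amplicon spans positions 89–168: 80 bp.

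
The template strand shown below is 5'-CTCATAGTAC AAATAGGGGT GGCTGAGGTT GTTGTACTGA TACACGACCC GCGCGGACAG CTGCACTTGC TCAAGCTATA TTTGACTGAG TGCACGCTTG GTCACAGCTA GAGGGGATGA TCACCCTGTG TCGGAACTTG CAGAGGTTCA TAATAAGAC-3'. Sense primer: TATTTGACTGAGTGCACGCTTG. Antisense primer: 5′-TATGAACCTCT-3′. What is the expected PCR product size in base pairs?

74 bp

Scanning the template, TATTTGACTGAGTGCACGCTTG occurs at positions 79–100; this primer anneals to the bottom strand there with its 3' end pointing downstream.
Reverse complement of the reverse primer: AGAGGTTCATA. This occurs on the top strand at positions 142–152.
Product length = (reverse-primer end) − (forward-primer start) + 1 = 152 − 79 + 1 = 74 bp.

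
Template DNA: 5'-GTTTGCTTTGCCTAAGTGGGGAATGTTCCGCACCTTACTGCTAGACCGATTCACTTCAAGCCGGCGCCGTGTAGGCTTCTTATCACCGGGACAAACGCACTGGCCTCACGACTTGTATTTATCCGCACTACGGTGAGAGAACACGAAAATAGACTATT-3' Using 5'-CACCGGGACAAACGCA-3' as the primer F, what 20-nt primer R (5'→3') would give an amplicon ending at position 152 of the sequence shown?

The forward primer binds at positions 84–99; the product's 3' end on the top strand is position 152.
The reverse primer anneals to the top strand over positions 133–152, i.e. to GTGAGAGAACACGAAAATAG.
Its sequence written 5'→3' is the reverse complement: CTATTTTCGTGTTCTCTCAC.

5'-CTATTTTCGTGTTCTCTCAC-3'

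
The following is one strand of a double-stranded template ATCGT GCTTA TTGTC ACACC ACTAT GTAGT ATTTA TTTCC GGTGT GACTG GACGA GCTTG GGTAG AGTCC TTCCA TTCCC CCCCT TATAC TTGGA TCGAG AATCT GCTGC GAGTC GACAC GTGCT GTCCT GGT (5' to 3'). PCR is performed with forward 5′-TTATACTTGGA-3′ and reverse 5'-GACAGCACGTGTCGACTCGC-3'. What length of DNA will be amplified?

44 bp

The forward primer matches the template at positions 85–95.
Reverse complement of the reverse primer: GCGAGTCGACACGTGCTGTC. This occurs on the top strand at positions 109–128.
Amplicon spans positions 85–128: 44 bp.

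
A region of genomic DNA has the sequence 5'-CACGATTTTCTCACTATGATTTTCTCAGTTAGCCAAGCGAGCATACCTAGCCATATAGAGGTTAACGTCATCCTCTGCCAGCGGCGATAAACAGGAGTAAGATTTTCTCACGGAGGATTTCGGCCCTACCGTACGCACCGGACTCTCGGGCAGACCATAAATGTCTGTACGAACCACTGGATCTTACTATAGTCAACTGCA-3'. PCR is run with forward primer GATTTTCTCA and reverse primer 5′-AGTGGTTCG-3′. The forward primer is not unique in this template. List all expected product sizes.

The forward primer GATTTTCTCA matches the top strand at positions 4–13, 18–27, 101–110.
The reverse primer's reverse complement is CGAACCACT, matching at positions 170–178.
Each forward site pairs with the reverse site to give a product ending at position 178: sizes 175, 161, 78 bp.

175 bp, 161 bp, 78 bp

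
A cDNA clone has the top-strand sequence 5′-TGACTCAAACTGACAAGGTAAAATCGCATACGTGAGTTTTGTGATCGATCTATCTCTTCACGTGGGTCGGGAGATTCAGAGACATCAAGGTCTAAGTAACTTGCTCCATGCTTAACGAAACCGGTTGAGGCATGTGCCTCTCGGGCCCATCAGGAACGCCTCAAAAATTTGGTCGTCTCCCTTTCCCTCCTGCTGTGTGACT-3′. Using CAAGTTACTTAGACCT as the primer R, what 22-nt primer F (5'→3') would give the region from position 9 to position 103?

5'-ACTGACAAGGTAAAATCGCATA-3'

The reverse primer's reverse complement AGGTCTAAGTAACTTG matches the template at positions 88–103; the product starts at position 9.
The forward primer is identical to the top strand over positions 9–30: ACTGACAAGGTAAAATCGCATA.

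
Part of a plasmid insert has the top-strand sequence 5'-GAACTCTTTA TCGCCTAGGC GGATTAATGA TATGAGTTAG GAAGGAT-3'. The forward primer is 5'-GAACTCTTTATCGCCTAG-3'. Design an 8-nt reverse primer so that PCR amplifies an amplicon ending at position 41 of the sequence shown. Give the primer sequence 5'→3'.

5'-CCTAACTC-3'

The forward primer binds at positions 1–18; the product's 3' end on the top strand is position 41.
The reverse primer anneals to the top strand over positions 34–41, i.e. to GAGTTAGG.
Its sequence written 5'→3' is the reverse complement: CCTAACTC.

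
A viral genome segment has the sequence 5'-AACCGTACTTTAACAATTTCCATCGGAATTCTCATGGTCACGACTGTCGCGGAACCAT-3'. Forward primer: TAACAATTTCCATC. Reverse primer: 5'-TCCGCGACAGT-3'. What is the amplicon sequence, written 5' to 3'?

5'-TAACAATTTCCATCGGAATTCTCATGGTCACGACTGTCGCGGA-3'

The forward primer matches the template at positions 11–24.
Reverse complement of the reverse primer: ACTGTCGCGGA. This occurs on the top strand at positions 43–53.
The product is the template from position 11 through 53 (43 bp).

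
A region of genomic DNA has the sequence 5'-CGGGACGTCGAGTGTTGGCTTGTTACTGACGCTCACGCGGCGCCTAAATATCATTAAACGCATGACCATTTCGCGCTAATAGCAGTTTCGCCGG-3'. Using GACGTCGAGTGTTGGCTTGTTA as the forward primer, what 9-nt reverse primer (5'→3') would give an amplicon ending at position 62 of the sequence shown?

The forward primer binds at positions 4–25; the product's 3' end on the top strand is position 62.
The reverse primer anneals to the top strand over positions 54–62, i.e. to TTAAACGCA.
Its sequence written 5'→3' is the reverse complement: TGCGTTTAA.

5'-TGCGTTTAA-3'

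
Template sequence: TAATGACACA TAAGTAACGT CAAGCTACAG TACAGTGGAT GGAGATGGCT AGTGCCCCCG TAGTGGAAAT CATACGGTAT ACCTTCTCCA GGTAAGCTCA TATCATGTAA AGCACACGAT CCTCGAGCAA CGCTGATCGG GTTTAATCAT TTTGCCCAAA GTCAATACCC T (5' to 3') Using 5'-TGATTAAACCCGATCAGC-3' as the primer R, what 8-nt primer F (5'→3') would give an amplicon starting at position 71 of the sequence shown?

5'-CATACGGT-3'

The reverse primer's reverse complement GCTGATCGGGTTTAATCA matches the template at positions 132–149; the product starts at position 71.
The forward primer is identical to the top strand over positions 71–78: CATACGGT.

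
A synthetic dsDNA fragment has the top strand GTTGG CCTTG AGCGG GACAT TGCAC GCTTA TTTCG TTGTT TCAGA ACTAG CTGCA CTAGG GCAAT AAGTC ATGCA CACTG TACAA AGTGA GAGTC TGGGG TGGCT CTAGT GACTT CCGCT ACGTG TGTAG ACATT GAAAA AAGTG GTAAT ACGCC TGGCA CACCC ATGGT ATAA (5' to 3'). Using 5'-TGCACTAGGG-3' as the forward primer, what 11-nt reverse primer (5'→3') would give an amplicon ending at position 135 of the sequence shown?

5'-AATGTCTACAC-3'

The forward primer binds at positions 52–61; the product's 3' end on the top strand is position 135.
The reverse primer anneals to the top strand over positions 125–135, i.e. to GTGTAGACATT.
Its sequence written 5'→3' is the reverse complement: AATGTCTACAC.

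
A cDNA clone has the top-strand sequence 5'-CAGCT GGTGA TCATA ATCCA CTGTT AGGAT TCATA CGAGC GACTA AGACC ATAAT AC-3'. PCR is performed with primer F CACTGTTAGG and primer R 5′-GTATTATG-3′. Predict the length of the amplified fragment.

Forward primer CACTGTTAGG is found on the top strand at positions 19–28.
Reverse complement of the reverse primer: CATAATAC. This occurs on the top strand at positions 50–57.
Product length = (reverse-primer end) − (forward-primer start) + 1 = 57 − 19 + 1 = 39 bp.

39 bp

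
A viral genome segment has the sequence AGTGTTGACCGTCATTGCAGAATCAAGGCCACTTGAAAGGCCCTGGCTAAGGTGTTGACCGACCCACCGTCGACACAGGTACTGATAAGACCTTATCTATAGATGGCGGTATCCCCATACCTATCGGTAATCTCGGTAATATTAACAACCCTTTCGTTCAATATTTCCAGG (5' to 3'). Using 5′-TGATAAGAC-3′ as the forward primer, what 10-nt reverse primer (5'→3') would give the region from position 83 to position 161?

5'-TTGAACGAAA-3'

The product's 3' end on the top strand is position 161.
The reverse primer anneals to the top strand over positions 152–161, i.e. to TTTCGTTCAA.
Its sequence written 5'→3' is the reverse complement: TTGAACGAAA.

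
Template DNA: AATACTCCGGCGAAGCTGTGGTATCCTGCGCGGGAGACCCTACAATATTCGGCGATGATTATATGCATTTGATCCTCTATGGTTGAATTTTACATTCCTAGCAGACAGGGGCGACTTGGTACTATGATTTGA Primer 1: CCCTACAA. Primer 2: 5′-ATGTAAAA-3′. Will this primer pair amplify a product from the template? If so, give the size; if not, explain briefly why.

Yes — a 58 bp product.

Primer 1 (CCCTACAA) matches the top strand at positions 38–45; it acts as a forward primer.
Primer 2's reverse complement is TTTTACAT, matching the top strand at positions 88–95; it acts as a reverse primer.
The 3' ends face each other across positions 38–95, giving a 58 bp product.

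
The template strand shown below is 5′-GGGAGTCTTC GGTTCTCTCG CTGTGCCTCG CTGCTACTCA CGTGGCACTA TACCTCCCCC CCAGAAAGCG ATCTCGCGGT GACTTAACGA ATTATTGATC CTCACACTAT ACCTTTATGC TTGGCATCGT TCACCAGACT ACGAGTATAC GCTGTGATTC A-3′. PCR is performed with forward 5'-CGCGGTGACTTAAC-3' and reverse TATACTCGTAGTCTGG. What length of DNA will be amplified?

75 bp

Forward primer CGCGGTGACTTAAC is found on the top strand at positions 75–88.
Taking the reverse complement of TATACTCGTAGTCTGG gives CCAGACTACGAGTATA, found at positions 134–149 on the template; the primer anneals here to the top strand with its 3' end pointing upstream.
Product length = (reverse-primer end) − (forward-primer start) + 1 = 149 − 75 + 1 = 75 bp.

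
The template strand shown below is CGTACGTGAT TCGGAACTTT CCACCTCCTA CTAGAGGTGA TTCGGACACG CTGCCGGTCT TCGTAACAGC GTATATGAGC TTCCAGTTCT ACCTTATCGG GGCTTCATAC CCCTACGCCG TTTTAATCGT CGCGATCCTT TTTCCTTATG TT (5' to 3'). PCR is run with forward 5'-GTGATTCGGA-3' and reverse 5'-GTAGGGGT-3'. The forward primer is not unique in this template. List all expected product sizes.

111 bp, 80 bp

The forward primer GTGATTCGGA matches the top strand at positions 6–15, 37–46.
The reverse primer's reverse complement is ACCCCTAC, matching at positions 109–116.
Each forward site pairs with the reverse site to give a product ending at position 116: sizes 111, 80 bp.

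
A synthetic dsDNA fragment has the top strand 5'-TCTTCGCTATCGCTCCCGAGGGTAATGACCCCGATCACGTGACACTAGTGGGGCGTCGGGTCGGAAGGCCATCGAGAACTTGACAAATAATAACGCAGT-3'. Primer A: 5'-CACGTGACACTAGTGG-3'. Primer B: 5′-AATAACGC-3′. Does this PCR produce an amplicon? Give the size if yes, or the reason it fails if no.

Primer A (CACGTGACACTAGTGG) matches the top strand at positions 36–51 (3' end points downstream).
Primer B (AATAACGC) also matches the top strand directly, at positions 89–96 — its reverse complement GCGTTATT is not present.
Both primers anneal to the bottom strand with 3' ends pointing the same way, so neither can prime synthesis back toward the other.

No product — both primers anneal to the same strand and extend in the same direction.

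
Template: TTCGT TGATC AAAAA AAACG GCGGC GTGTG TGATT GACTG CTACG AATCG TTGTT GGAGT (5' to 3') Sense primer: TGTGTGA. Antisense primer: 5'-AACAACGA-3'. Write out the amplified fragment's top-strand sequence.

Scanning the template, TGTGTGA occurs at positions 27–33; this primer anneals to the bottom strand there with its 3' end pointing downstream.
Taking the reverse complement of AACAACGA gives TCGTTGTT, found at positions 48–55 on the template; the primer anneals here to the top strand with its 3' end pointing upstream.
The product is the template from position 27 through 55 (29 bp).

5'-TGTGTGATTGACTGCTACGAATCGTTGTT-3'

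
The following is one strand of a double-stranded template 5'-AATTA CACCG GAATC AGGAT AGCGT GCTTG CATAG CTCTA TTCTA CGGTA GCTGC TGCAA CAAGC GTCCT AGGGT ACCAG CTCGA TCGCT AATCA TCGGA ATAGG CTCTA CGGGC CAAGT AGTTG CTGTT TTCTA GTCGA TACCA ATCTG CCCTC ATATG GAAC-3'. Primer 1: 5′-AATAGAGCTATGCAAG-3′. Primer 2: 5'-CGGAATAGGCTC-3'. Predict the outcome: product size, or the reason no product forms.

No product — the primers' 3' ends point away from each other.

Primer 1 (AATAGAGCTATGCAAG) has reverse complement CTTGCATAGCTCTATT, which matches the top strand at positions 27–42; primer 1 anneals to the top strand there with its 3' end pointing upstream toward position 27.
Primer 2 (CGGAATAGGCTC) matches the top strand directly at positions 97–108; it anneals to the bottom strand with its 3' end pointing downstream toward position 108.
The 3' ends diverge (primer 1 extends toward position 1, primer 2 toward position 164), so the primers never converge on a shared product.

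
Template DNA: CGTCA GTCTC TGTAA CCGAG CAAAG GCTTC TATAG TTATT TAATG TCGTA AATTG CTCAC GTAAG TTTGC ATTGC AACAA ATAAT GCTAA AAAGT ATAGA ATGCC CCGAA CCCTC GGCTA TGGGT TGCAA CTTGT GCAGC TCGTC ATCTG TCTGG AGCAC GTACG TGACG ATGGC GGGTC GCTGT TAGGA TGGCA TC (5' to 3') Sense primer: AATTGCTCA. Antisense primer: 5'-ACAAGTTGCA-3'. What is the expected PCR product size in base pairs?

85 bp

Scanning the template, AATTGCTCA occurs at positions 51–59; this primer anneals to the bottom strand there with its 3' end pointing downstream.
The reverse primer's reverse complement is TGCAACTTGT, which matches the template at positions 126–135.
Product length = (reverse-primer end) − (forward-primer start) + 1 = 135 − 51 + 1 = 85 bp.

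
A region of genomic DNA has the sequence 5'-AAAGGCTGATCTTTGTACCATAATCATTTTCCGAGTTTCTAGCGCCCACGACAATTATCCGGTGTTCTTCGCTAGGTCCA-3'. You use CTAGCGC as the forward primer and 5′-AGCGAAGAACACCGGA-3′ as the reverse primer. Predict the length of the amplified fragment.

35 bp

Forward primer CTAGCGC is found on the top strand at positions 39–45.
The reverse primer's reverse complement is TCCGGTGTTCTTCGCT, which matches the template at positions 58–73.
Product length = (reverse-primer end) − (forward-primer start) + 1 = 73 − 39 + 1 = 35 bp.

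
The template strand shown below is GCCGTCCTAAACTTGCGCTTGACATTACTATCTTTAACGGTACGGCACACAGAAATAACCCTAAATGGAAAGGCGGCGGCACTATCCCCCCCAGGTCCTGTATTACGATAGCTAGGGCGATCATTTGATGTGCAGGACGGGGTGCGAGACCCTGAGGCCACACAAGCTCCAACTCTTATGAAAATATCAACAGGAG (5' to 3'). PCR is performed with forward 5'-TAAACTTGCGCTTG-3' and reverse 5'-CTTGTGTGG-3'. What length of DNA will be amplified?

159 bp

The forward primer matches the template at positions 8–21.
Taking the reverse complement of CTTGTGTGG gives CCACACAAG, found at positions 158–166 on the template; the primer anneals here to the top strand with its 3' end pointing upstream.
The product runs from position 8 to position 166, so its length is 166 − 8 + 1 = 159 bp.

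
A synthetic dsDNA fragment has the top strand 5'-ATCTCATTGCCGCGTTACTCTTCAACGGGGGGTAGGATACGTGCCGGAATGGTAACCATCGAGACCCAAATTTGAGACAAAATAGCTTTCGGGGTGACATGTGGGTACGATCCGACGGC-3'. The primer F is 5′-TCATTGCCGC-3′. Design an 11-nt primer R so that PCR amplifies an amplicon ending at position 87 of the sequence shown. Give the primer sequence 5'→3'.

5'-AGCTATTTTGT-3'

The forward primer binds at positions 4–13; the product's 3' end on the top strand is position 87.
The reverse primer anneals to the top strand over positions 77–87, i.e. to ACAAAATAGCT.
Its sequence written 5'→3' is the reverse complement: AGCTATTTTGT.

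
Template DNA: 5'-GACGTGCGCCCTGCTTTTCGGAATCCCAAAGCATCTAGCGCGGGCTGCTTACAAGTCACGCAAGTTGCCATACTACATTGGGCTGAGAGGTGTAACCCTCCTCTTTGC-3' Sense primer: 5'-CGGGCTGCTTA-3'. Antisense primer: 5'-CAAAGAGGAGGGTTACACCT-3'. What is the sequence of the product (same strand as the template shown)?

Scanning the template, CGGGCTGCTTA occurs at positions 41–51; this primer anneals to the bottom strand there with its 3' end pointing downstream.
The reverse primer's reverse complement is AGGTGTAACCCTCCTCTTTG, which matches the template at positions 88–107.
The product is the template from position 41 through 107 (67 bp).

5'-CGGGCTGCTTACAAGTCACGCAAGTTGCCATACTACATTGGGCTGAGAGGTGTAACCCTCCTCTTTG-3'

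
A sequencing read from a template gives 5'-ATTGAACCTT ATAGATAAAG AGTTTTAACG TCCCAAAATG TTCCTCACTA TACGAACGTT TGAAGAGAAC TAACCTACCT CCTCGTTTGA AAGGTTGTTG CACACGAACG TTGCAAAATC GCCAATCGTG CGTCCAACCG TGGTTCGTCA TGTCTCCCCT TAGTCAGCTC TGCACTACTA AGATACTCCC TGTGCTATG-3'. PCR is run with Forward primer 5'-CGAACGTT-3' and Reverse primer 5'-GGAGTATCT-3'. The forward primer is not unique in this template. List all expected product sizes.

137 bp, 85 bp

The forward primer CGAACGTT matches the top strand at positions 53–60, 105–112.
The reverse primer's reverse complement is AGATACTCC, matching at positions 181–189.
Each forward site pairs with the reverse site to give a product ending at position 189: sizes 137, 85 bp.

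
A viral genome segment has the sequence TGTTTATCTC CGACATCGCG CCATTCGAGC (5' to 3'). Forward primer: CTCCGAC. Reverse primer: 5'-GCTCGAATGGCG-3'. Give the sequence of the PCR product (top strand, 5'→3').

5'-CTCCGACATCGCGCCATTCGAGC-3'

Forward primer CTCCGAC is found on the top strand at positions 8–14.
Taking the reverse complement of GCTCGAATGGCG gives CGCCATTCGAGC, found at positions 19–30 on the template; the primer anneals here to the top strand with its 3' end pointing upstream.
The product is the template from position 8 through 30 (23 bp).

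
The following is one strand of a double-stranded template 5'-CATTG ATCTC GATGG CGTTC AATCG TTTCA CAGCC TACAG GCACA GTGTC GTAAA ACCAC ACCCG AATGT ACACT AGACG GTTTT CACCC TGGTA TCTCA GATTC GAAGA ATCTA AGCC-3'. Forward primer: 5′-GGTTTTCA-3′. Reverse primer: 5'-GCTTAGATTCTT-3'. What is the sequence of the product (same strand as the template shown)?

5'-GGTTTTCACCCTGGTATCTCAGATTCGAAGAATCTAAGC-3'

Forward primer GGTTTTCA is found on the top strand at positions 80–87.
Taking the reverse complement of GCTTAGATTCTT gives AAGAATCTAAGC, found at positions 107–118 on the template; the primer anneals here to the top strand with its 3' end pointing upstream.
The product is the template from position 80 through 118 (39 bp).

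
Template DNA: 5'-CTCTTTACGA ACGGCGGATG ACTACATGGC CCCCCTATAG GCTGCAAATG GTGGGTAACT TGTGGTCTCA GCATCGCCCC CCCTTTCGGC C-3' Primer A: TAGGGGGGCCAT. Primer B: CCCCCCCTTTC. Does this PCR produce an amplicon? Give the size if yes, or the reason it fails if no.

Primer A (TAGGGGGGCCAT) has reverse complement ATGGCCCCCCTA, which matches the top strand at positions 26–37; primer A anneals to the top strand there with its 3' end pointing upstream toward position 26.
Primer B (CCCCCCCTTTC) matches the top strand directly at positions 77–87; it anneals to the bottom strand with its 3' end pointing downstream toward position 87.
The 3' ends diverge (primer A extends toward position 1, primer B toward position 91), so the primers never converge on a shared product.

No product — the primers' 3' ends point away from each other.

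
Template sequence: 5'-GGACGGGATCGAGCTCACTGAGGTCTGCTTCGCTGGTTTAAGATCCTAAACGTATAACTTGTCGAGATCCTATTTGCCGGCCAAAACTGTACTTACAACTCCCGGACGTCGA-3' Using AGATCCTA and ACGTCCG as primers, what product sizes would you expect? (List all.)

The forward primer AGATCCTA matches the top strand at positions 41–48, 65–72.
The reverse primer's reverse complement is CGGACGT, matching at positions 103–109.
Each forward site pairs with the reverse site to give a product ending at position 109: sizes 69, 45 bp.

69 bp, 45 bp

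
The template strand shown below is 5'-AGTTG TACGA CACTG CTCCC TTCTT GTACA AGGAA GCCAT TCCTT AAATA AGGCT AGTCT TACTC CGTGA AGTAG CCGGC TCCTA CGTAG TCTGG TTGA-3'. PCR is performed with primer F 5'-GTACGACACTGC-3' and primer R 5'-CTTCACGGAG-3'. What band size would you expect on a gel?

Forward primer GTACGACACTGC is found on the top strand at positions 5–16.
The reverse primer's reverse complement is CTCCGTGAAG, which matches the template at positions 63–72.
The product runs from position 5 to position 72, so its length is 72 − 5 + 1 = 68 bp.

68 bp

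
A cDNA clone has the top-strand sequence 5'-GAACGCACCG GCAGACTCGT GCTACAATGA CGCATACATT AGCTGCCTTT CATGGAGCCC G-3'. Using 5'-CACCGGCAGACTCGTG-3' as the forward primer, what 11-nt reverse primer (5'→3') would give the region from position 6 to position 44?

The product's 3' end on the top strand is position 44.
The reverse primer anneals to the top strand over positions 34–44, i.e. to ATACATTAGCT.
Its sequence written 5'→3' is the reverse complement: AGCTAATGTAT.

5'-AGCTAATGTAT-3'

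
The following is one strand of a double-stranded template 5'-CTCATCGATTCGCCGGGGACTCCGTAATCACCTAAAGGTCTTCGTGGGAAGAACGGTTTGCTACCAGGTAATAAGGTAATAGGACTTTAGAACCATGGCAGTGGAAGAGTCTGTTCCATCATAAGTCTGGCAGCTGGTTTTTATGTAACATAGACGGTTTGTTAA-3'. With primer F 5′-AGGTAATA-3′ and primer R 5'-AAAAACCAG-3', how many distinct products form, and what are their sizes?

The forward primer AGGTAATA matches the top strand at positions 66–73, 74–81.
The reverse primer's reverse complement is CTGGTTTTT, matching at positions 134–142.
Each forward site pairs with the reverse site to give a product ending at position 142: sizes 77, 69 bp.

Two products: 77 bp, 69 bp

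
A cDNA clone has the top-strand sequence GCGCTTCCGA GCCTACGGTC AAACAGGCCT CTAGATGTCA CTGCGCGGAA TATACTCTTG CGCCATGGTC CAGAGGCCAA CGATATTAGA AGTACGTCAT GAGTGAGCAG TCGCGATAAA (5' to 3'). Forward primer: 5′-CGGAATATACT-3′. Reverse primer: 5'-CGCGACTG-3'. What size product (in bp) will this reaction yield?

70 bp

Scanning the template, CGGAATATACT occurs at positions 46–56; this primer anneals to the bottom strand there with its 3' end pointing downstream.
Taking the reverse complement of CGCGACTG gives CAGTCGCG, found at positions 108–115 on the template; the primer anneals here to the top strand with its 3' end pointing upstream.
Amplicon spans positions 46–115: 70 bp.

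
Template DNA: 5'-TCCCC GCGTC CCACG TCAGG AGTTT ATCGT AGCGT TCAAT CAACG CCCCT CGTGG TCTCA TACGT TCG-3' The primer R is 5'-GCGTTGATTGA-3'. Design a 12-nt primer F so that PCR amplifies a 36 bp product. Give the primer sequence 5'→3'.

The reverse primer's reverse complement TCAATCAACGC matches the template at positions 36–46, so the product ends at position 46.
A 36 bp product then starts at position 46 − 36 + 1 = 11.
The forward primer is identical to the top strand there: CCACGTCAGGAG.

5'-CCACGTCAGGAG-3'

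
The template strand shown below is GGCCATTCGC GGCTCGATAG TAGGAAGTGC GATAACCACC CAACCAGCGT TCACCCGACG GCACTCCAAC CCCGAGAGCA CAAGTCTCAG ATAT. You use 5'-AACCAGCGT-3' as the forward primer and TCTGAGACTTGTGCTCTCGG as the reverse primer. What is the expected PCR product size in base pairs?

50 bp

The forward primer matches the template at positions 42–50.
The reverse primer's reverse complement is CCGAGAGCACAAGTCTCAGA, which matches the template at positions 72–91.
Amplicon spans positions 42–91: 50 bp.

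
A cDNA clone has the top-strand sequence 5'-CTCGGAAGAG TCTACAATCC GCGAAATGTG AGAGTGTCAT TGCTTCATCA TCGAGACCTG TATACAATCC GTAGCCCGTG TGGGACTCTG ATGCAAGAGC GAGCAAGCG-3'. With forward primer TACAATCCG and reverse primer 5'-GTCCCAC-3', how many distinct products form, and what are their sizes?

The forward primer TACAATCCG matches the top strand at positions 13–21, 63–71.
The reverse primer's reverse complement is GTGGGAC, matching at positions 80–86.
Each forward site pairs with the reverse site to give a product ending at position 86: sizes 74, 24 bp.

Two products: 74 bp, 24 bp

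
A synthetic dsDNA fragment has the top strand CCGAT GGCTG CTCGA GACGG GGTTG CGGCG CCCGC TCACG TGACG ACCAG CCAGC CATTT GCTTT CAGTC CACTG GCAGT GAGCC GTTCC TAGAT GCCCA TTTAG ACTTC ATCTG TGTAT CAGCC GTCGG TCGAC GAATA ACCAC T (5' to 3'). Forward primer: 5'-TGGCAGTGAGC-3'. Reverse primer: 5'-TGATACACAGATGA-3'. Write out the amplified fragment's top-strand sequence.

Forward primer TGGCAGTGAGC is found on the top strand at positions 74–84.
Reverse complement of the reverse primer: TCATCTGTGTATCA. This occurs on the top strand at positions 109–122.
The product is the template from position 74 through 122 (49 bp).

5'-TGGCAGTGAGCCGTTCCTAGATGCCCATTTAGACTTCATCTGTGTATCA-3'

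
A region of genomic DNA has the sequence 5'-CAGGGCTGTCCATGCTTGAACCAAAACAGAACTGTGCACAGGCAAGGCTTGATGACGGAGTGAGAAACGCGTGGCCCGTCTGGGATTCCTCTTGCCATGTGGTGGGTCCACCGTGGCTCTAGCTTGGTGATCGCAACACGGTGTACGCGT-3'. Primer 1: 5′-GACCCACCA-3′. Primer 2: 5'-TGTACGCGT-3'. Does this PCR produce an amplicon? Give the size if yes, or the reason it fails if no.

Primer 1 (GACCCACCA) has reverse complement TGGTGGGTC, which matches the top strand at positions 100–108; primer 1 anneals to the top strand there with its 3' end pointing upstream toward position 100.
Primer 2 (TGTACGCGT) matches the top strand directly at positions 142–150; it anneals to the bottom strand with its 3' end pointing downstream toward position 150.
The 3' ends diverge (primer 1 extends toward position 1, primer 2 toward position 150), so the primers never converge on a shared product.

No product — the primers' 3' ends point away from each other.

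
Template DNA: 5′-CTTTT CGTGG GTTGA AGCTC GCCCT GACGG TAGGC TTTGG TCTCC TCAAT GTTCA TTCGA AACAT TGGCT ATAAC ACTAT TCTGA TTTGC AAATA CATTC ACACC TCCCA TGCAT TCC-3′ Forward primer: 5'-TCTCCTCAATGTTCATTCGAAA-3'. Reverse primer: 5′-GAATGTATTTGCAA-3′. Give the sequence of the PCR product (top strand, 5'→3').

5'-TCTCCTCAATGTTCATTCGAAACATTGGCTATAACACTATTCTGATTTGCAAATACATTC-3'

The forward primer matches the template at positions 41–62.
Taking the reverse complement of GAATGTATTTGCAA gives TTGCAAATACATTC, found at positions 87–100 on the template; the primer anneals here to the top strand with its 3' end pointing upstream.
The product is the template from position 41 through 100 (60 bp).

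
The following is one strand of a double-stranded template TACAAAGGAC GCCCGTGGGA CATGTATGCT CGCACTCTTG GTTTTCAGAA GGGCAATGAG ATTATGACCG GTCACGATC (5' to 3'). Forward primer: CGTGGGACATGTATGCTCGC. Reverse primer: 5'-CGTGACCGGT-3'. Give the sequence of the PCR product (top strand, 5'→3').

5'-CGTGGGACATGTATGCTCGCACTCTTGGTTTTCAGAAGGGCAATGAGATTATGACCGGTCACG-3'

Forward primer CGTGGGACATGTATGCTCGC is found on the top strand at positions 14–33.
Taking the reverse complement of CGTGACCGGT gives ACCGGTCACG, found at positions 67–76 on the template; the primer anneals here to the top strand with its 3' end pointing upstream.
The product is the template from position 14 through 76 (63 bp).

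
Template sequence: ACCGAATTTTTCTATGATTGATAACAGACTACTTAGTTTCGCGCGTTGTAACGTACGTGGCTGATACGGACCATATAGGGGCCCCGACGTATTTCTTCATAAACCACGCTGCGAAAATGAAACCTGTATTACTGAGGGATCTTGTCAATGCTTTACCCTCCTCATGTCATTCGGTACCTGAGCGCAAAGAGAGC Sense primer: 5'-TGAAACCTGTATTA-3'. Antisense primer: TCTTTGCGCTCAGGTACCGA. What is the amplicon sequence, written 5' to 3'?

The forward primer matches the template at positions 118–131.
Taking the reverse complement of TCTTTGCGCTCAGGTACCGA gives TCGGTACCTGAGCGCAAAGA, found at positions 171–190 on the template; the primer anneals here to the top strand with its 3' end pointing upstream.
The product is the template from position 118 through 190 (73 bp).

5'-TGAAACCTGTATTACTGAGGGATCTTGTCAATGCTTTACCCTCCTCATGTCATTCGGTACCTGAGCGCAAAGA-3'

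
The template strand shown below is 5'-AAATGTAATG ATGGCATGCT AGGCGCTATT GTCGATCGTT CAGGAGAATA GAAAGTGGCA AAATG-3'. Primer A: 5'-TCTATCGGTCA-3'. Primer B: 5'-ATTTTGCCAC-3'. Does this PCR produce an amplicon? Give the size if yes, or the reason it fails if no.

Primer A (TCTATCGGTCA) does not match the top strand, and its reverse complement TGACCGATAGA does not match either.
With no annealing site for primer A, no amplification occurs.

No product — primer A has no binding site in the template.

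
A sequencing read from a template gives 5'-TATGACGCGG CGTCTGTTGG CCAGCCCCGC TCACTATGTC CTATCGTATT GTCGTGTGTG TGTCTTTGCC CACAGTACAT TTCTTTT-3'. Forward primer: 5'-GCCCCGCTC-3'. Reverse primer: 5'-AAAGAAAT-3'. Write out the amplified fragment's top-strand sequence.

The forward primer matches the template at positions 24–32.
The reverse primer's reverse complement is ATTTCTTT, which matches the template at positions 79–86.
The product is the template from position 24 through 86 (63 bp).

5'-GCCCCGCTCACTATGTCCTATCGTATTGTCGTGTGTGTGTCTTTGCCCACAGTACATTTCTTT-3'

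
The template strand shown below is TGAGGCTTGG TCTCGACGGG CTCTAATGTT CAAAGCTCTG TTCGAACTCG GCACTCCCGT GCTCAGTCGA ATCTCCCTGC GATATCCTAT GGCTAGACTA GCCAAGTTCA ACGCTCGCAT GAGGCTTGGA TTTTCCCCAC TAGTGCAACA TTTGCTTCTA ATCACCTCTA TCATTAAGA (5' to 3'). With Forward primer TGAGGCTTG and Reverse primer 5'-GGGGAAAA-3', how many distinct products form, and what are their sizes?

The forward primer TGAGGCTTG matches the top strand at positions 1–9, 120–128.
The reverse primer's reverse complement is TTTTCCCC, matching at positions 131–138.
Each forward site pairs with the reverse site to give a product ending at position 138: sizes 138, 19 bp.

Two products: 138 bp, 19 bp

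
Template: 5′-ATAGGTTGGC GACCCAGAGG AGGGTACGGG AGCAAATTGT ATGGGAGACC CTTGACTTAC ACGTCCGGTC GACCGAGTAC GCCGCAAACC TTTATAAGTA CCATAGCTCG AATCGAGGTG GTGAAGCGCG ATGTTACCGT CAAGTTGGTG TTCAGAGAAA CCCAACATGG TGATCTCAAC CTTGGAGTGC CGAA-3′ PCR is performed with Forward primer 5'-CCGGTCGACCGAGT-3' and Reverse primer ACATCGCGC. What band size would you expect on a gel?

The forward primer matches the template at positions 65–78.
Taking the reverse complement of ACATCGCGC gives GCGCGATGT, found at positions 126–134 on the template; the primer anneals here to the top strand with its 3' end pointing upstream.
The product runs from position 65 to position 134, so its length is 134 − 65 + 1 = 70 bp.

70 bp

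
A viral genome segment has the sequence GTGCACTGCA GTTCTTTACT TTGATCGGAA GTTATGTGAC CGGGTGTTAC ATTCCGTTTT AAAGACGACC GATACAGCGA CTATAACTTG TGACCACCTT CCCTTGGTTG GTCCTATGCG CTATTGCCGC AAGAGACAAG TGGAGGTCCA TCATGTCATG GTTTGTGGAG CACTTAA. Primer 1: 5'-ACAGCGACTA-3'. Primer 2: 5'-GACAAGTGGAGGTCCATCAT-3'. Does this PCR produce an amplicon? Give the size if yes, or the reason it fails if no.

Primer 1 (ACAGCGACTA) matches the top strand at positions 74–83 (3' end points downstream).
Primer 2 (GACAAGTGGAGGTCCATCAT) also matches the top strand directly, at positions 135–154 — its reverse complement ATGATGGACCTCCACTTGTC is not present.
Both primers anneal to the bottom strand with 3' ends pointing the same way, so neither can prime synthesis back toward the other.

No product — both primers anneal to the same strand and extend in the same direction.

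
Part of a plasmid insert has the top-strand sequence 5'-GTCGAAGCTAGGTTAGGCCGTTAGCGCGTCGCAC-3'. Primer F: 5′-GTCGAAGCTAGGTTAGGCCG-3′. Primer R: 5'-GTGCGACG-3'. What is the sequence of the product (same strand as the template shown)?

The forward primer matches the template at positions 1–20.
Reverse complement of the reverse primer: CGTCGCAC. This occurs on the top strand at positions 27–34.
The product is the template from position 1 through 34 (34 bp).

5'-GTCGAAGCTAGGTTAGGCCGTTAGCGCGTCGCAC-3'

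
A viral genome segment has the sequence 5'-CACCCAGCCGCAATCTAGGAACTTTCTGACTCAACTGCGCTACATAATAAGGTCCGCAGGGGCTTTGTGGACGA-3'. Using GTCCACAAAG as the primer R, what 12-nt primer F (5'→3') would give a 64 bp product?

The reverse primer's reverse complement CTTTGTGGAC matches the template at positions 63–72, so the product ends at position 72.
A 64 bp product then starts at position 72 − 64 + 1 = 9.
The forward primer is identical to the top strand there: CGCAATCTAGGA.

5'-CGCAATCTAGGA-3'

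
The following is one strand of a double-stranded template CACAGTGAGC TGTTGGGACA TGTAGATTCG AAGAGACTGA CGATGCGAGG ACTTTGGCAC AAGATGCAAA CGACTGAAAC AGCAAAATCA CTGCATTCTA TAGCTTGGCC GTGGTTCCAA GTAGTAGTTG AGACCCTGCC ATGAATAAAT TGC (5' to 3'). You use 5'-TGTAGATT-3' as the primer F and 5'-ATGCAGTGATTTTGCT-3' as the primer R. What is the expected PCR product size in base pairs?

76 bp

Scanning the template, TGTAGATT occurs at positions 21–28; this primer anneals to the bottom strand there with its 3' end pointing downstream.
The reverse primer's reverse complement is AGCAAAATCACTGCAT, which matches the template at positions 81–96.
The product runs from position 21 to position 96, so its length is 96 − 21 + 1 = 76 bp.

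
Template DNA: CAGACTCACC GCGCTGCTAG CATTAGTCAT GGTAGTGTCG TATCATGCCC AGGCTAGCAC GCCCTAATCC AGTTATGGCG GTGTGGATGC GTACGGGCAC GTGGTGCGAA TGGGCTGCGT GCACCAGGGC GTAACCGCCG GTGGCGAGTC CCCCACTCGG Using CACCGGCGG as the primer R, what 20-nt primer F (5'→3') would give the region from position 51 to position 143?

5'-AGGCTAGCACGCCCTAATCC-3'

The reverse primer's reverse complement CCGCCGGTG matches the template at positions 135–143; the product starts at position 51.
The forward primer is identical to the top strand over positions 51–70: AGGCTAGCACGCCCTAATCC.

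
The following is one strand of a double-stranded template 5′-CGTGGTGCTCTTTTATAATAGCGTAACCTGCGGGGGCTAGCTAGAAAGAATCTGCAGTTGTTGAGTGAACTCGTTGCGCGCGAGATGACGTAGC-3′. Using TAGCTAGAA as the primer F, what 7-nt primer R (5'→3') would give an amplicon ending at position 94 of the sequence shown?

5'-GCTACGT-3'

The forward primer binds at positions 38–46; the product's 3' end on the top strand is position 94.
The reverse primer anneals to the top strand over positions 88–94, i.e. to ACGTAGC.
Its sequence written 5'→3' is the reverse complement: GCTACGT.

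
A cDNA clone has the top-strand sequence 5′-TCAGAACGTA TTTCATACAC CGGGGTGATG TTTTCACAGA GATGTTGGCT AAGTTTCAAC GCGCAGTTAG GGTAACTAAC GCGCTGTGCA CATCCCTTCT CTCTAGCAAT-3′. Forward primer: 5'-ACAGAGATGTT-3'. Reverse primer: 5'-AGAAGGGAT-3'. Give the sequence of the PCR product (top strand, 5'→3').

Scanning the template, ACAGAGATGTT occurs at positions 36–46; this primer anneals to the bottom strand there with its 3' end pointing downstream.
Taking the reverse complement of AGAAGGGAT gives ATCCCTTCT, found at positions 92–100 on the template; the primer anneals here to the top strand with its 3' end pointing upstream.
The product is the template from position 36 through 100 (65 bp).

5'-ACAGAGATGTTGGCTAAGTTTCAACGCGCAGTTAGGGTAACTAACGCGCTGTGCACATCCCTTCT-3'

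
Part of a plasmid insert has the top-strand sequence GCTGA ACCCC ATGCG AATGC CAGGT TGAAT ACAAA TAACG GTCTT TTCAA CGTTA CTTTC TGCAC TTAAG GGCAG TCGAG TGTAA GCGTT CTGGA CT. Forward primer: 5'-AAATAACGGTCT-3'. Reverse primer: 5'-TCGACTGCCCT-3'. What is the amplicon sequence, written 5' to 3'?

Scanning the template, AAATAACGGTCT occurs at positions 33–44; this primer anneals to the bottom strand there with its 3' end pointing downstream.
Taking the reverse complement of TCGACTGCCCT gives AGGGCAGTCGA, found at positions 69–79 on the template; the primer anneals here to the top strand with its 3' end pointing upstream.
The product is the template from position 33 through 79 (47 bp).

5'-AAATAACGGTCTTTTCAACGTTACTTTCTGCACTTAAGGGCAGTCGA-3'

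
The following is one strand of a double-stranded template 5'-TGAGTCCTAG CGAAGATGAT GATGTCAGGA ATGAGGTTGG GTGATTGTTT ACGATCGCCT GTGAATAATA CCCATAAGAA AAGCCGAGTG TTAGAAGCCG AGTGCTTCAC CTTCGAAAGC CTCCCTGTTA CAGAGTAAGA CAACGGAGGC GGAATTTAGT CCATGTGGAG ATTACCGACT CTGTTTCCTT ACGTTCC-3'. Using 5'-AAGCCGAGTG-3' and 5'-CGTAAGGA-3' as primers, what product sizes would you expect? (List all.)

The forward primer AAGCCGAGTG matches the top strand at positions 81–90, 95–104.
The reverse primer's reverse complement is TCCTTACG, matching at positions 186–193.
Each forward site pairs with the reverse site to give a product ending at position 193: sizes 113, 99 bp.

113 bp, 99 bp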